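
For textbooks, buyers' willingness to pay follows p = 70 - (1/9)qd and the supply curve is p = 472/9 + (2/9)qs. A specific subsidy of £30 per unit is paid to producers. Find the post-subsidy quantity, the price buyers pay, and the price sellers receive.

q' = 428/3; buyers pay 1462/27; sellers receive 2272/27

Pre-subsidy: 70 - (1/9)q = 472/9 + (2/9)q gives q* = 158/3 and p* = 1732/27.
With the subsidy, sellers receive ps = pb + 30 for each unit, where pb is the price buyers pay.
On the curves, pb = 70 - (1/9)q and ps = 472/9 + (2/9)q; the wedge ps − pb = 30 gives 472/9 + (2/9)q − (70 - (1/9)q) = 30, so q' = 428/3.
Then pb = 70 − (1/9)·(428/3) = 1462/27 and ps = 472/9 + (2/9)·(428/3) = 2272/27.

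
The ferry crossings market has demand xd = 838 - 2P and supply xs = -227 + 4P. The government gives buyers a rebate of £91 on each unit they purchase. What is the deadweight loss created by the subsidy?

Pre-subsidy: 838 - 2P = -227 + 4P gives P* = 177.5, x* = 483.
With the rebate, buyers effectively pay Pb = Ps − 91, where Ps is the price sellers receive.
Demand in terms of Ps becomes xd = 838 − 2(Ps − 91) = 1020 - 2Ps. Setting this equal to supply: 1020 - 2Ps = -227 + 4Ps, so Ps = 1247/6.
Buyers pay Pb = 1247/6 − 91 = 701/6; x' = -227 + 4·(1247/6) = 1813/3.
The subsidy expands output by 1813/3 − 483 = 364/3 past the efficient level; on those units the gap between marginal cost and willingness to pay runs from 0 up to 91.
DWL = ½ × 91 × 364/3 = 16562/3.

Deadweight loss = 16562/3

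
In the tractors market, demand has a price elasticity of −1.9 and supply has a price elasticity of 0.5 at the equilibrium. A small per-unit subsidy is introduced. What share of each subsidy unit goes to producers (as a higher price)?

For a small subsidy around the equilibrium, the benefit split depends on the relative slopes, which at a point are proportional to the elasticities.
Buyer share = εs/(εs + |εd|) = 0.5/(0.5 + 1.9) = 5/24; seller share = |εd|/(εs + |εd|) = 19/24.
So producers capture 19/24 of the subsidy.

Producer share = 19/24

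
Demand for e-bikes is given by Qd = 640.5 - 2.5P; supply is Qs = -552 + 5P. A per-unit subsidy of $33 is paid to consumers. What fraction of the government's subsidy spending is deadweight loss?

DWL / government spending = 55/596

Pre-subsidy: 640.5 - 2.5P = -552 + 5P gives P* = 159, Q* = 243.
With the rebate, buyers effectively pay Pb = Ps − 33, where Ps is the price sellers receive.
Demand in terms of Ps becomes Qd = 640.5 − 2.5(Ps − 33) = 723 - 2.5Ps. Setting this equal to supply: 723 - 2.5Ps = -552 + 5Ps, so Ps = 170.
Buyers pay Pb = 170 − 33 = 137; Q' = -552 + 5·170 = 298.
ΔCS = ½(243 + 298)(159 − 137) = 5951; ΔPS = ½(243 + 298)(170 − 159) = 2975.5.
Government spending = 33 × 298 = 9834.
DWL = ½ × 33 × (298 − 243) = 907.5; fraction = 907.5 / 9834 = 55/596.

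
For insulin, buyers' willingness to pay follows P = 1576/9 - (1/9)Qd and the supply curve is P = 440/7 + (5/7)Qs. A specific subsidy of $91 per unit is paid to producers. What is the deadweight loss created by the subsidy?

Pre-subsidy: 1576/9 - (1/9)Q = 440/7 + (5/7)Q gives Q* = 136 and P* = 160.
With the subsidy, sellers receive Ps = Pb + 91 for each unit, where Pb is the price buyers pay.
On the curves, Pb = 1576/9 - (1/9)Q and Ps = 440/7 + (5/7)Q; the wedge Ps − Pb = 91 gives 440/7 + (5/7)Q − (1576/9 - (1/9)Q) = 91, so Q' = 246.25.
Then Pb = 1576/9 − (1/9)·246.25 = 147.75 and Ps = 440/7 + (5/7)·246.25 = 238.75.
The subsidy expands output by 246.25 − 136 = 110.25 past the efficient level; on those units the gap between marginal cost and willingness to pay runs from 0 up to 91.
DWL = ½ × 91 × 110.25 = 5016.375.

Deadweight loss = $5016.375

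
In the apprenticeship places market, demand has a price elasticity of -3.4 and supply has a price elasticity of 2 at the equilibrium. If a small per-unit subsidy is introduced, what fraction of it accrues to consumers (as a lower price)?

Consumer share = 10/27

For a small subsidy around the equilibrium, the benefit split depends on the relative slopes, which at a point are proportional to the elasticities.
Buyer share = εs/(εs + |εd|) = 2/(2 + 3.4) = 10/27; seller share = |εd|/(εs + |εd|) = 17/27.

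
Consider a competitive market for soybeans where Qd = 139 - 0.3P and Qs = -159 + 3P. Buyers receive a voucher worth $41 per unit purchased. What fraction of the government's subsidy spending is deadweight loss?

DWL / government spending = 123/2708

Pre-subsidy: 139 - 0.3P = -159 + 3P gives P* = 2980/33, Q* = 1231/11.
With the rebate, buyers effectively pay Pb = Ps − 41, where Ps is the price sellers receive.
Demand in terms of Ps becomes Qd = 139 − 0.3(Ps − 41) = 151.3 - 0.3Ps. Setting this equal to supply: 151.3 - 0.3Ps = -159 + 3Ps, so Ps = 3103/33.
Buyers pay Pb = 3103/33 − 41 = 1750/33; Q' = -159 + 3·(3103/33) = 1354/11.
ΔCS = ½(1231/11 + 1354/11)(2980/33 − 1750/33) = 48175/11; ΔPS = ½(1231/11 + 1354/11)(3103/33 − 2980/33) = 9635/22.
Government spending = 41 × 1354/11 = 55514/11.
DWL = ½ × 41 × (1354/11 − 1231/11) = 5043/22; fraction = (5043/22) / (55514/11) = 123/2708.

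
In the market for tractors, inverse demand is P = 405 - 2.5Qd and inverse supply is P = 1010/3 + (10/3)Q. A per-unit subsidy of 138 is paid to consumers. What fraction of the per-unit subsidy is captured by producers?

Producer share = 4/7

Pre-subsidy: 405 - 2.5Q = 1010/3 + (10/3)Q gives Q* = 82/7 and P* = 2630/7.
With the rebate, buyers effectively pay Pb = Ps − 138, where Ps is the price sellers receive.
On the curves, Pb = 405 - 2.5Q and Ps = 1010/3 + (10/3)Q; the wedge Ps − Pb = 138 gives 1010/3 + (10/3)Q − (405 - 2.5Q) = 138, so Q' = 1238/35.
Then Pb = 405 − 2.5·(1238/35) = 2216/7 and Ps = 1010/3 + (10/3)·(1238/35) = 3182/7.
Buyers' price falls by P* − Pb = 2630/7 − 2216/7 = 414/7; sellers' price rises by Ps − P* = 3182/7 − 2630/7 = 552/7.
So producers capture (552/7)/138 = 4/7 of each unit of subsidy.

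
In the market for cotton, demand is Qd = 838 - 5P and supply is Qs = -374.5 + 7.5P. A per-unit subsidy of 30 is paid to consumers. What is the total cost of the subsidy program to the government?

Pre-subsidy: 838 - 5P = -374.5 + 7.5P gives P* = 97, Q* = 353.
With the rebate, buyers effectively pay Pb = Ps − 30, where Ps is the price sellers receive.
Demand in terms of Ps becomes Qd = 838 − 5(Ps − 30) = 988 - 5Ps. Setting this equal to supply: 988 - 5Ps = -374.5 + 7.5Ps, so Ps = 109.
Buyers pay Pb = 109 − 30 = 79; Q' = -374.5 + 7.5·109 = 443.
Government outlay = subsidy × quantity = 30 × 443 = 13290.

Government cost = 13290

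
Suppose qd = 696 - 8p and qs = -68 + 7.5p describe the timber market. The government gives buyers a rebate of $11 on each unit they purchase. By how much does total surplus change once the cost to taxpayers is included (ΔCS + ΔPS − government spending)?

Net change in total surplus = -7260/31

Pre-subsidy: 696 - 8p = -68 + 7.5p gives p* = 1528/31, q* = 9352/31.
With the rebate, buyers effectively pay pb = ps − 11, where ps is the price sellers receive.
Demand in terms of ps becomes qd = 696 − 8(ps − 11) = 784 - 8ps. Setting this equal to supply: 784 - 8ps = -68 + 7.5ps, so ps = 1704/31.
Buyers pay pb = 1704/31 − 11 = 1363/31; q' = -68 + 7.5·(1704/31) = 10672/31.
ΔCS = ½(9352/31 + 10672/31)(1528/31 − 1363/31) = 1651980/961; ΔPS = ½(9352/31 + 10672/31)(1704/31 − 1528/31) = 1762112/961.
Government spending = 11 × 10672/31 = 117392/31.
Net change = 1651980/961 + 1762112/961 − 117392/31 = -7260/31. The loss equals the DWL triangle ½·11·1320/31.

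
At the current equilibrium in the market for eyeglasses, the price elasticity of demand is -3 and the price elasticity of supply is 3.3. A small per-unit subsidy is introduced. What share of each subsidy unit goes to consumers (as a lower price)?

Consumer share = 11/21

For a small subsidy around the equilibrium, the benefit split depends on the relative slopes, which at a point are proportional to the elasticities.
Buyer share = εs/(εs + |εd|) = 3.3/(3.3 + 3) = 11/21; seller share = |εd|/(εs + |εd|) = 10/21.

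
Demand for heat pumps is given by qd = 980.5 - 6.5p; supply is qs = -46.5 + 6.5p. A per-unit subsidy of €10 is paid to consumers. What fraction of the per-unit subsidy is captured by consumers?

Consumer share = 0.5

Pre-subsidy: 980.5 - 6.5p = -46.5 + 6.5p gives p* = 79, q* = 467.
With the rebate, buyers effectively pay pb = ps − 10, where ps is the price sellers receive.
Demand in terms of ps becomes qd = 980.5 − 6.5(ps − 10) = 1045.5 - 6.5ps. Setting this equal to supply: 1045.5 - 6.5ps = -46.5 + 6.5ps, so ps = 84.
Buyers pay pb = 84 − 10 = 74; q' = -46.5 + 6.5·84 = 499.5.
Buyers' price falls by p* − pb = 79 − 74 = 5; sellers' price rises by ps − p* = 84 − 79 = 5.
So consumers capture 5/10 = 0.5 of each unit of subsidy.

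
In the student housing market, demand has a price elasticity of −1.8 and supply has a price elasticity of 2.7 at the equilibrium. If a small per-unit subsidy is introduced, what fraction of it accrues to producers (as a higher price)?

For a small subsidy around the equilibrium, the benefit split depends on the relative slopes, which at a point are proportional to the elasticities.
Buyer share = εs/(εs + |εd|) = 2.7/(2.7 + 1.8) = 0.6; seller share = |εd|/(εs + |εd|) = 0.4.
So producers capture 0.4 of the subsidy.

Producer share = 0.4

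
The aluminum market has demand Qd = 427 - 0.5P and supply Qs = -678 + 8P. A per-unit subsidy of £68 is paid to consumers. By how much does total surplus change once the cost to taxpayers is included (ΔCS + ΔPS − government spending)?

Pre-subsidy: 427 - 0.5P = -678 + 8P gives P* = 130, Q* = 362.
With the rebate, buyers effectively pay Pb = Ps − 68, where Ps is the price sellers receive.
Demand in terms of Ps becomes Qd = 427 − 0.5(Ps − 68) = 461 - 0.5Ps. Setting this equal to supply: 461 - 0.5Ps = -678 + 8Ps, so Ps = 134.
Buyers pay Pb = 134 − 68 = 66; Q' = -678 + 8·134 = 394.
ΔCS = ½(362 + 394)(130 − 66) = 24192; ΔPS = ½(362 + 394)(134 − 130) = 1512.
Government spending = 68 × 394 = 26792.
Net change = 24192 + 1512 − 26792 = -1088. The loss equals the DWL triangle ½·68·32.

Net change in total surplus = -£1088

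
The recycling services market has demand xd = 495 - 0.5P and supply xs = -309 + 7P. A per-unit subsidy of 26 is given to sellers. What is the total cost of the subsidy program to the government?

Government cost = 176878/15

Pre-subsidy: 495 - 0.5P = -309 + 7P gives P* = 107.2, x* = 441.4.
With the subsidy, sellers receive Ps = Pb + 26 for each unit, where Pb is the price buyers pay.
Supply in terms of Pb becomes xs = -309 + 7(Pb + 26) = -127 + 7Pb. Setting this equal to demand: 495 - 0.5Pb = -127 + 7Pb, so Pb = 1244/15.
Sellers receive Ps = 1244/15 + 26 = 1634/15; x' = 495 − 0.5·(1244/15) = 6803/15.
Government outlay = subsidy × quantity = 26 × 6803/15 = 176878/15.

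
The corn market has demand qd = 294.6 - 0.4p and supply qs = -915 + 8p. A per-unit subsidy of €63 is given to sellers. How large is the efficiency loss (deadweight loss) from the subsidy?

Pre-subsidy: 294.6 - 0.4p = -915 + 8p gives p* = 144, q* = 237.
With the subsidy, sellers receive ps = pb + 63 for each unit, where pb is the price buyers pay.
Supply in terms of pb becomes qs = -915 + 8(pb + 63) = -411 + 8pb. Setting this equal to demand: 294.6 - 0.4pb = -411 + 8pb, so pb = 84.
Sellers receive ps = 84 + 63 = 147; q' = 294.6 − 0.4·84 = 261.
The subsidy expands output by 261 − 237 = 24 past the efficient level; on those units the gap between marginal cost and willingness to pay runs from 0 up to 63.
DWL = ½ × 63 × 24 = 756.

Deadweight loss = €756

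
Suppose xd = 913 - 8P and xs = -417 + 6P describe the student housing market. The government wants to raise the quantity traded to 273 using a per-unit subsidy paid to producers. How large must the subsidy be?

Required subsidy s = 35 per unit

At x = 273, invert demand for the buyer price: Pb = (913 − 273)/8 = 80; invert supply for the seller price: Ps = (273 − (-417))/6 = 115.
The subsidy must fill the gap: s = Ps − Pb = 115 − 80 = 35.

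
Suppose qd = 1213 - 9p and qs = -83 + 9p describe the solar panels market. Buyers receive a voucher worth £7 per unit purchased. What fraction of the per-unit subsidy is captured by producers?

Pre-subsidy: 1213 - 9p = -83 + 9p gives p* = 72, q* = 565.
With the rebate, buyers effectively pay pb = ps − 7, where ps is the price sellers receive.
Demand in terms of ps becomes qd = 1213 − 9(ps − 7) = 1276 - 9ps. Setting this equal to supply: 1276 - 9ps = -83 + 9ps, so ps = 75.5.
Buyers pay pb = 75.5 − 7 = 68.5; q' = -83 + 9·75.5 = 596.5.
Buyers' price falls by p* − pb = 72 − 68.5 = 3.5; sellers' price rises by ps − p* = 75.5 − 72 = 3.5.
So producers capture 3.5/7 = 0.5 of each unit of subsidy.

Producer share = 0.5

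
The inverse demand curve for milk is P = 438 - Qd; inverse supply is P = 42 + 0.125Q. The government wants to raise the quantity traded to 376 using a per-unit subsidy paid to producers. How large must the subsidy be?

Required subsidy s = 27 per unit

At Q = 376, from the demand curve buyers pay Pb = 438 − 1·376 = 62; from the supply curve sellers need Ps = 42 + 0.125·376 = 89.
The subsidy must fill the gap: s = Ps − Pb = 89 − 62 = 27.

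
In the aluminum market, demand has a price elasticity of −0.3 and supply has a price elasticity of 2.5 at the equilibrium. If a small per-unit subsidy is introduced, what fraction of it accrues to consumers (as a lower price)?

Consumer share = 25/28

For a small subsidy around the equilibrium, the benefit split depends on the relative slopes, which at a point are proportional to the elasticities.
Buyer share = εs/(εs + |εd|) = 2.5/(2.5 + 0.3) = 25/28; seller share = |εd|/(εs + |εd|) = 3/28.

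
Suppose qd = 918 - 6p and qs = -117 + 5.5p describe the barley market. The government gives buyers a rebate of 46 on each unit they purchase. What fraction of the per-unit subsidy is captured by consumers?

Pre-subsidy: 918 - 6p = -117 + 5.5p gives p* = 90, q* = 378.
With the rebate, buyers effectively pay pb = ps − 46, where ps is the price sellers receive.
Demand in terms of ps becomes qd = 918 − 6(ps − 46) = 1194 - 6ps. Setting this equal to supply: 1194 - 6ps = -117 + 5.5ps, so ps = 114.
Buyers pay pb = 114 − 46 = 68; q' = -117 + 5.5·114 = 510.
Buyers' price falls by p* − pb = 90 − 68 = 22; sellers' price rises by ps − p* = 114 − 90 = 24.
So consumers capture 22/46 = 11/23 of each unit of subsidy.

Consumer share = 11/23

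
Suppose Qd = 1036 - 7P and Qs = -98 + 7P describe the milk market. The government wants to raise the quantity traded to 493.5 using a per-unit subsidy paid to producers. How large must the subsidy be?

Required subsidy s = 7 per unit

At Q = 493.5, invert demand for the buyer price: Pb = (1036 − 493.5)/7 = 77.5; invert supply for the seller price: Ps = (493.5 − (-98))/7 = 84.5.
The subsidy must fill the gap: s = Ps − Pb = 84.5 − 77.5 = 7.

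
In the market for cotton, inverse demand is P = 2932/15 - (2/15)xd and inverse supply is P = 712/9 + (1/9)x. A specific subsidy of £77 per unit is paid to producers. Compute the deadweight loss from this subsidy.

Pre-subsidy: 2932/15 - (2/15)x = 712/9 + (1/9)x gives x* = 476 and P* = 132.
With the subsidy, sellers receive Ps = Pb + 77 for each unit, where Pb is the price buyers pay.
On the curves, Pb = 2932/15 - (2/15)x and Ps = 712/9 + (1/9)x; the wedge Ps − Pb = 77 gives 712/9 + (1/9)x − (2932/15 - (2/15)x) = 77, so x' = 791.
Then Pb = 2932/15 − (2/15)·791 = 90 and Ps = 712/9 + (1/9)·791 = 167.
The subsidy expands output by 791 − 476 = 315 past the efficient level; on those units the gap between marginal cost and willingness to pay runs from 0 up to 77.
DWL = ½ × 77 × 315 = 12127.5.

Deadweight loss = £12127.5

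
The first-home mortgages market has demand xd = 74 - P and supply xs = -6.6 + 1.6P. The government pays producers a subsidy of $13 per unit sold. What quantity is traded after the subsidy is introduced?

x' = 51

Pre-subsidy: 74 - P = -6.6 + 1.6P gives P* = 31, x* = 43.
With the subsidy, sellers receive Ps = Pb + 13 for each unit, where Pb is the price buyers pay.
Supply in terms of Pb becomes xs = -6.6 + 1.6(Pb + 13) = 14.2 + 1.6Pb. Setting this equal to demand: 74 - Pb = 14.2 + 1.6Pb, so Pb = 23.
Sellers receive Ps = 23 + 13 = 36; x' = 74 − 1·23 = 51.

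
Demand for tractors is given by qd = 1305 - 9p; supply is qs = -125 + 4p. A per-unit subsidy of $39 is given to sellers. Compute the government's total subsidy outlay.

Government cost = $16497

Pre-subsidy: 1305 - 9p = -125 + 4p gives p* = 110, q* = 315.
With the subsidy, sellers receive ps = pb + 39 for each unit, where pb is the price buyers pay.
Supply in terms of pb becomes qs = -125 + 4(pb + 39) = 31 + 4pb. Setting this equal to demand: 1305 - 9pb = 31 + 4pb, so pb = 98.
Sellers receive ps = 98 + 39 = 137; q' = 1305 − 9·98 = 423.
Government outlay = subsidy × quantity = 39 × 423 = 16497.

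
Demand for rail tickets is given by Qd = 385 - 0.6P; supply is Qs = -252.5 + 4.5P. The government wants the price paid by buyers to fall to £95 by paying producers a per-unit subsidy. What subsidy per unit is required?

At a buyer price of 95, quantity demanded is 385 − 0.6·95 = 328.
Sellers supply 328 only when they receive Ps with -252.5 + 4.5·Ps = 328, i.e. Ps = 129.
s = Ps − Pb = 129 − 95 = 34.

Required subsidy s = £34 per unit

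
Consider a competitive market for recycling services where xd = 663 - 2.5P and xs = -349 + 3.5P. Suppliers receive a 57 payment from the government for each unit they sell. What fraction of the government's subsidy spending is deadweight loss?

DWL / government spending = 1995/15574

Pre-subsidy: 663 - 2.5P = -349 + 3.5P gives P* = 506/3, x* = 724/3.
With the subsidy, sellers receive Ps = Pb + 57 for each unit, where Pb is the price buyers pay.
Supply in terms of Pb becomes xs = -349 + 3.5(Pb + 57) = -149.5 + 3.5Pb. Setting this equal to demand: 663 - 2.5Pb = -149.5 + 3.5Pb, so Pb = 1625/12.
Sellers receive Ps = 1625/12 + 57 = 2309/12; x' = 663 − 2.5·(1625/12) = 7787/24.
ΔCS = ½(724/3 + 7787/24)(506/3 − 1625/12) = 1806007/192; ΔPS = ½(724/3 + 7787/24)(2309/12 − 506/3) = 1290005/192.
Government spending = 57 × 7787/24 = 18494.125.
DWL = ½ × 57 × (7787/24 − 724/3) = 2369.0625; fraction = 2369.0625 / 18494.125 = 1995/15574.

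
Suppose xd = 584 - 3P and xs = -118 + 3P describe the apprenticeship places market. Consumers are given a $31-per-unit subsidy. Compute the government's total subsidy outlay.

Pre-subsidy: 584 - 3P = -118 + 3P gives P* = 117, x* = 233.
With the rebate, buyers effectively pay Pb = Ps − 31, where Ps is the price sellers receive.
Demand in terms of Ps becomes xd = 584 − 3(Ps − 31) = 677 - 3Ps. Setting this equal to supply: 677 - 3Ps = -118 + 3Ps, so Ps = 132.5.
Buyers pay Pb = 132.5 − 31 = 101.5; x' = -118 + 3·132.5 = 279.5.
Government outlay = subsidy × quantity = 31 × 279.5 = 8664.5.

Government cost = $8664.5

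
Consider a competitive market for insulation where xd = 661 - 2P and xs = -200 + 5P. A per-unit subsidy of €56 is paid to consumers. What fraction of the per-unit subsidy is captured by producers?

Producer share = 2/7

Pre-subsidy: 661 - 2P = -200 + 5P gives P* = 123, x* = 415.
With the rebate, buyers effectively pay Pb = Ps − 56, where Ps is the price sellers receive.
Demand in terms of Ps becomes xd = 661 − 2(Ps − 56) = 773 - 2Ps. Setting this equal to supply: 773 - 2Ps = -200 + 5Ps, so Ps = 139.
Buyers pay Pb = 139 − 56 = 83; x' = -200 + 5·139 = 495.
Buyers' price falls by P* − Pb = 123 − 83 = 40; sellers' price rises by Ps − P* = 139 − 123 = 16.
So producers capture 16/56 = 2/7 of each unit of subsidy.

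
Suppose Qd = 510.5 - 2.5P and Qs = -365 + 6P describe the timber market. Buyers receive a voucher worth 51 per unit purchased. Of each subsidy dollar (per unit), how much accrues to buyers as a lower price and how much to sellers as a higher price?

Pre-subsidy: 510.5 - 2.5P = -365 + 6P gives P* = 103, Q* = 253.
With the rebate, buyers effectively pay Pb = Ps − 51, where Ps is the price sellers receive.
Demand in terms of Ps becomes Qd = 510.5 − 2.5(Ps − 51) = 638 - 2.5Ps. Setting this equal to supply: 638 - 2.5Ps = -365 + 6Ps, so Ps = 118.
Buyers pay Pb = 118 − 51 = 67; Q' = -365 + 6·118 = 343.
Buyers' price falls by P* − Pb = 103 − 67 = 36; sellers' price rises by Ps − P* = 118 − 103 = 15.

Buyers gain 36 per unit; sellers gain 15 per unit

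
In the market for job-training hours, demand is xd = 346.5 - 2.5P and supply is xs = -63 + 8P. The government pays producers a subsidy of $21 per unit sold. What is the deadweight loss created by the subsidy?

Pre-subsidy: 346.5 - 2.5P = -63 + 8P gives P* = 39, x* = 249.
With the subsidy, sellers receive Ps = Pb + 21 for each unit, where Pb is the price buyers pay.
Supply in terms of Pb becomes xs = -63 + 8(Pb + 21) = 105 + 8Pb. Setting this equal to demand: 346.5 - 2.5Pb = 105 + 8Pb, so Pb = 23.
Sellers receive Ps = 23 + 21 = 44; x' = 346.5 − 2.5·23 = 289.
The subsidy expands output by 289 − 249 = 40 past the efficient level; on those units the gap between marginal cost and willingness to pay runs from 0 up to 21.
DWL = ½ × 21 × 40 = 420.

Deadweight loss = $420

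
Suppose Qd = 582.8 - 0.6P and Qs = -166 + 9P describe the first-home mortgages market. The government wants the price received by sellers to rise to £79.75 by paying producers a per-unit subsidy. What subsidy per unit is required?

Required subsidy s = £28 per unit

At a seller price of 79.75, quantity supplied is -166 + 9·79.75 = 551.75.
Buyers absorb 551.75 only when they pay Pb with 582.8 − 0.6·Pb = 551.75, i.e. Pb = 51.75.
s = Ps − Pb = 79.75 − 51.75 = 28.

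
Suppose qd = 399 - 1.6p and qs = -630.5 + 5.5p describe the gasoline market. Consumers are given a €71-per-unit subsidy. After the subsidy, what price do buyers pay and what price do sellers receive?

Pre-subsidy: 399 - 1.6p = -630.5 + 5.5p gives p* = 145, q* = 167.
With the rebate, buyers effectively pay pb = ps − 71, where ps is the price sellers receive.
Demand in terms of ps becomes qd = 399 − 1.6(ps − 71) = 512.6 - 1.6ps. Setting this equal to supply: 512.6 - 1.6ps = -630.5 + 5.5ps, so ps = 161.
Buyers pay pb = 161 − 71 = 90; q' = -630.5 + 5.5·161 = 255.

Buyers pay €90; sellers receive €161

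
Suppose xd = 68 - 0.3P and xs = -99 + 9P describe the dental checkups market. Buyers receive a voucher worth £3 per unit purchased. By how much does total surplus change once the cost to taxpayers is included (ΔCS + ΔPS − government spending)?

Pre-subsidy: 68 - 0.3P = -99 + 9P gives P* = 1670/93, x* = 1941/31.
With the rebate, buyers effectively pay Pb = Ps − 3, where Ps is the price sellers receive.
Demand in terms of Ps becomes xd = 68 − 0.3(Ps − 3) = 68.9 - 0.3Ps. Setting this equal to supply: 68.9 - 0.3Ps = -99 + 9Ps, so Ps = 1679/93.
Buyers pay Pb = 1679/93 − 3 = 1400/93; x' = -99 + 9·(1679/93) = 1968/31.
ΔCS = ½(1941/31 + 1968/31)(1670/93 − 1400/93) = 175905/961; ΔPS = ½(1941/31 + 1968/31)(1679/93 − 1670/93) = 11727/1922.
Government spending = 3 × 1968/31 = 5904/31.
Net change = 175905/961 + 11727/1922 − 5904/31 = -81/62. The loss equals the DWL triangle ½·3·27/31.

Net change in total surplus = -81/62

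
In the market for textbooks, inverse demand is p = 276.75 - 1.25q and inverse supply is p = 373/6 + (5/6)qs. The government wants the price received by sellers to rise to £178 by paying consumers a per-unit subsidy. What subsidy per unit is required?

Required subsidy s = £75 per unit

At a seller price of 178, quantity supplied is -74.6 + 1.2·178 = 139.
Buyers absorb 139 only when they pay pb = 276.75 − 1.25·139 = 103.
s = ps − pb = 178 − 103 = 75.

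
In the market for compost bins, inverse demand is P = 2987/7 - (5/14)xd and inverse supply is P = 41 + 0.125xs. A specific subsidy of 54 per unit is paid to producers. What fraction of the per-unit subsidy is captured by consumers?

Pre-subsidy: 2987/7 - (5/14)x = 41 + 0.125x gives x* = 800 and P* = 141.
With the subsidy, sellers receive Ps = Pb + 54 for each unit, where Pb is the price buyers pay.
On the curves, Pb = 2987/7 - (5/14)x and Ps = 41 + 0.125x; the wedge Ps − Pb = 54 gives 41 + 0.125x − (2987/7 - (5/14)x) = 54, so x' = 912.
Then Pb = 2987/7 − (5/14)·912 = 101 and Ps = 41 + 0.125·912 = 155.
Buyers' price falls by P* − Pb = 141 − 101 = 40; sellers' price rises by Ps − P* = 155 − 141 = 14.
So consumers capture 40/54 = 20/27 of each unit of subsidy.

Consumer share = 20/27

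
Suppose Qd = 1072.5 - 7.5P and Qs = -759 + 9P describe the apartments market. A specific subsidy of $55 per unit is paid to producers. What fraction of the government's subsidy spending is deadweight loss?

DWL / government spending = 15/62

Pre-subsidy: 1072.5 - 7.5P = -759 + 9P gives P* = 111, Q* = 240.
With the subsidy, sellers receive Ps = Pb + 55 for each unit, where Pb is the price buyers pay.
Supply in terms of Pb becomes Qs = -759 + 9(Pb + 55) = -264 + 9Pb. Setting this equal to demand: 1072.5 - 7.5Pb = -264 + 9Pb, so Pb = 81.
Sellers receive Ps = 81 + 55 = 136; Q' = 1072.5 − 7.5·81 = 465.
ΔCS = ½(240 + 465)(111 − 81) = 10575; ΔPS = ½(240 + 465)(136 − 111) = 8812.5.
Government spending = 55 × 465 = 25575.
DWL = ½ × 55 × (465 − 240) = 6187.5; fraction = 6187.5 / 25575 = 15/62.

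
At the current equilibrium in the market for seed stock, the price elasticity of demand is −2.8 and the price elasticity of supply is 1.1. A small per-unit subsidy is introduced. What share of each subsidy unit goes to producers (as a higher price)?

For a small subsidy around the equilibrium, the benefit split depends on the relative slopes, which at a point are proportional to the elasticities.
Buyer share = εs/(εs + |εd|) = 1.1/(1.1 + 2.8) = 11/39; seller share = |εd|/(εs + |εd|) = 28/39.
So producers capture 28/39 of the subsidy.

Producer share = 28/39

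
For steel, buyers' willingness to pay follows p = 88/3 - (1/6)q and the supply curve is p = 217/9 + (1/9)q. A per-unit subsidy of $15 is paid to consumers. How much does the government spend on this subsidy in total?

Government cost = $1092

Pre-subsidy: 88/3 - (1/6)q = 217/9 + (1/9)q gives q* = 18.8 and p* = 26.2.
With the rebate, buyers effectively pay pb = ps − 15, where ps is the price sellers receive.
On the curves, pb = 88/3 - (1/6)q and ps = 217/9 + (1/9)q; the wedge ps − pb = 15 gives 217/9 + (1/9)q − (88/3 - (1/6)q) = 15, so q' = 72.8.
Then pb = 88/3 − (1/6)·72.8 = 17.2 and ps = 217/9 + (1/9)·72.8 = 32.2.
Government outlay = subsidy × quantity = 15 × 72.8 = 1092.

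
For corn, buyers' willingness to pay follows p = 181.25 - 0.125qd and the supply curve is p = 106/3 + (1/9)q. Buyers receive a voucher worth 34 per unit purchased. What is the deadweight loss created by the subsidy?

Deadweight loss = 2448

Pre-subsidy: 181.25 - 0.125q = 106/3 + (1/9)q gives q* = 618 and p* = 104.
With the rebate, buyers effectively pay pb = ps − 34, where ps is the price sellers receive.
On the curves, pb = 181.25 - 0.125q and ps = 106/3 + (1/9)q; the wedge ps − pb = 34 gives 106/3 + (1/9)q − (181.25 - 0.125q) = 34, so q' = 762.
Then pb = 181.25 − 0.125·762 = 86 and ps = 106/3 + (1/9)·762 = 120.
The subsidy expands output by 762 − 618 = 144 past the efficient level; on those units the gap between marginal cost and willingness to pay runs from 0 up to 34.
DWL = ½ × 34 × 144 = 2448.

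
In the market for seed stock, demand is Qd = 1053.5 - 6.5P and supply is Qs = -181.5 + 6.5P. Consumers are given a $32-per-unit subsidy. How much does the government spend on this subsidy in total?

Pre-subsidy: 1053.5 - 6.5P = -181.5 + 6.5P gives P* = 95, Q* = 436.
With the rebate, buyers effectively pay Pb = Ps − 32, where Ps is the price sellers receive.
Demand in terms of Ps becomes Qd = 1053.5 − 6.5(Ps − 32) = 1261.5 - 6.5Ps. Setting this equal to supply: 1261.5 - 6.5Ps = -181.5 + 6.5Ps, so Ps = 111.
Buyers pay Pb = 111 − 32 = 79; Q' = -181.5 + 6.5·111 = 540.
Government outlay = subsidy × quantity = 32 × 540 = 17280.

Government cost = $17280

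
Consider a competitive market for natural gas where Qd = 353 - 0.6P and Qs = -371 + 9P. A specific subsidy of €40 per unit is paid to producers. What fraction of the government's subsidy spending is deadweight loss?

DWL / government spending = 45/1321

Pre-subsidy: 353 - 0.6P = -371 + 9P gives P* = 905/12, Q* = 307.75.
With the subsidy, sellers receive Ps = Pb + 40 for each unit, where Pb is the price buyers pay.
Supply in terms of Pb becomes Qs = -371 + 9(Pb + 40) = -11 + 9Pb. Setting this equal to demand: 353 - 0.6Pb = -11 + 9Pb, so Pb = 455/12.
Sellers receive Ps = 455/12 + 40 = 935/12; Q' = 353 − 0.6·(455/12) = 330.25.
ΔCS = ½(307.75 + 330.25)(905/12 − 455/12) = 11962.5; ΔPS = ½(307.75 + 330.25)(935/12 − 905/12) = 797.5.
Government spending = 40 × 330.25 = 13210.
DWL = ½ × 40 × (330.25 − 307.75) = 450; fraction = 450 / 13210 = 45/1321.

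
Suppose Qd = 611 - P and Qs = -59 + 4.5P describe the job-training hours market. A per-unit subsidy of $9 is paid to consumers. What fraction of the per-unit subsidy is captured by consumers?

Pre-subsidy: 611 - P = -59 + 4.5P gives P* = 1340/11, Q* = 5381/11.
With the rebate, buyers effectively pay Pb = Ps − 9, where Ps is the price sellers receive.
Demand in terms of Ps becomes Qd = 611 − 1(Ps − 9) = 620 - Ps. Setting this equal to supply: 620 - Ps = -59 + 4.5Ps, so Ps = 1358/11.
Buyers pay Pb = 1358/11 − 9 = 1259/11; Q' = -59 + 4.5·(1358/11) = 5462/11.
Buyers' price falls by P* − Pb = 1340/11 − 1259/11 = 81/11; sellers' price rises by Ps − P* = 1358/11 − 1340/11 = 18/11.
So consumers capture (81/11)/9 = 9/11 of each unit of subsidy.

Consumer share = 9/11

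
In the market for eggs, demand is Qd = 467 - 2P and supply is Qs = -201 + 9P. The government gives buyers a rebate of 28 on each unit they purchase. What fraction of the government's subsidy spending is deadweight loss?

Pre-subsidy: 467 - 2P = -201 + 9P gives P* = 668/11, Q* = 3801/11.
With the rebate, buyers effectively pay Pb = Ps − 28, where Ps is the price sellers receive.
Demand in terms of Ps becomes Qd = 467 − 2(Ps − 28) = 523 - 2Ps. Setting this equal to supply: 523 - 2Ps = -201 + 9Ps, so Ps = 724/11.
Buyers pay Pb = 724/11 − 28 = 416/11; Q' = -201 + 9·(724/11) = 4305/11.
ΔCS = ½(3801/11 + 4305/11)(668/11 − 416/11) = 1021356/121; ΔPS = ½(3801/11 + 4305/11)(724/11 − 668/11) = 226968/121.
Government spending = 28 × 4305/11 = 120540/11.
DWL = ½ × 28 × (4305/11 − 3801/11) = 7056/11; fraction = (7056/11) / (120540/11) = 12/205.

DWL / government spending = 12/205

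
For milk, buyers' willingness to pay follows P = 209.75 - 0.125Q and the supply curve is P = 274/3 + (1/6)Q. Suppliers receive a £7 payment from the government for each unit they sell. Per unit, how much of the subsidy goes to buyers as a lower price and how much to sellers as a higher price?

Buyers gain £3 per unit; sellers gain £4 per unit

Pre-subsidy: 209.75 - 0.125Q = 274/3 + (1/6)Q gives Q* = 406 and P* = 159.
With the subsidy, sellers receive Ps = Pb + 7 for each unit, where Pb is the price buyers pay.
On the curves, Pb = 209.75 - 0.125Q and Ps = 274/3 + (1/6)Q; the wedge Ps − Pb = 7 gives 274/3 + (1/6)Q − (209.75 - 0.125Q) = 7, so Q' = 430.
Then Pb = 209.75 − 0.125·430 = 156 and Ps = 274/3 + (1/6)·430 = 163.
Buyers' price falls by P* − Pb = 159 − 156 = 3; sellers' price rises by Ps − P* = 163 − 159 = 4.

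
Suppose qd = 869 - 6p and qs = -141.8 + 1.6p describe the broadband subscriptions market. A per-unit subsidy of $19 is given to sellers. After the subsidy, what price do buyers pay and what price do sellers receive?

Buyers pay $129; sellers receive $148

Pre-subsidy: 869 - 6p = -141.8 + 1.6p gives p* = 133, q* = 71.
With the subsidy, sellers receive ps = pb + 19 for each unit, where pb is the price buyers pay.
Supply in terms of pb becomes qs = -141.8 + 1.6(pb + 19) = -111.4 + 1.6pb. Setting this equal to demand: 869 - 6pb = -111.4 + 1.6pb, so pb = 129.
Sellers receive ps = 129 + 19 = 148; q' = 869 − 6·129 = 95.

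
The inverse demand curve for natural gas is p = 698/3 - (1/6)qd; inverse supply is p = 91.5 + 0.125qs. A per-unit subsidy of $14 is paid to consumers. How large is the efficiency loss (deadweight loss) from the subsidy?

Pre-subsidy: 698/3 - (1/6)q = 91.5 + 0.125q gives q* = 484 and p* = 152.
With the rebate, buyers effectively pay pb = ps − 14, where ps is the price sellers receive.
On the curves, pb = 698/3 - (1/6)q and ps = 91.5 + 0.125q; the wedge ps − pb = 14 gives 91.5 + 0.125q − (698/3 - (1/6)q) = 14, so q' = 532.
Then pb = 698/3 − (1/6)·532 = 144 and ps = 91.5 + 0.125·532 = 158.
The subsidy expands output by 532 − 484 = 48 past the efficient level; on those units the gap between marginal cost and willingness to pay runs from 0 up to 14.
DWL = ½ × 14 × 48 = 336.

Deadweight loss = $336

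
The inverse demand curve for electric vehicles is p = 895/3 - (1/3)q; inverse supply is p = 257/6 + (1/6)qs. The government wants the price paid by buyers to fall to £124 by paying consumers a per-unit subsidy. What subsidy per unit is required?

At a buyer price of 124, quantity demanded is 895 − 3·124 = 523.
Sellers supply 523 only when they receive ps = 257/6 + (1/6)·523 = 130.
s = ps − pb = 130 − 124 = 6.

Required subsidy s = £6 per unit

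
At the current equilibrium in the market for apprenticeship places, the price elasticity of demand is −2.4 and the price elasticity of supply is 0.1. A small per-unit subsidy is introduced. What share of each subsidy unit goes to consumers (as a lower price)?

For a small subsidy around the equilibrium, the benefit split depends on the relative slopes, which at a point are proportional to the elasticities.
Buyer share = εs/(εs + |εd|) = 0.1/(0.1 + 2.4) = 0.04; seller share = |εd|/(εs + |εd|) = 0.96.

Consumer share = 0.04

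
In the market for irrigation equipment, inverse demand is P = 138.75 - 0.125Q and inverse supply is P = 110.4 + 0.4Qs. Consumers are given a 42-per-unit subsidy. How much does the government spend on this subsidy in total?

Pre-subsidy: 138.75 - 0.125Q = 110.4 + 0.4Q gives Q* = 54 and P* = 132.
With the rebate, buyers effectively pay Pb = Ps − 42, where Ps is the price sellers receive.
On the curves, Pb = 138.75 - 0.125Q and Ps = 110.4 + 0.4Q; the wedge Ps − Pb = 42 gives 110.4 + 0.4Q − (138.75 - 0.125Q) = 42, so Q' = 134.
Then Pb = 138.75 − 0.125·134 = 122 and Ps = 110.4 + 0.4·134 = 164.
Government outlay = subsidy × quantity = 42 × 134 = 5628.

Government cost = 5628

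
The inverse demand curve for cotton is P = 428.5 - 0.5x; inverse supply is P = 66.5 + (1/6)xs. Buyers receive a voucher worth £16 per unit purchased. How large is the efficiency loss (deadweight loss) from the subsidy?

Pre-subsidy: 428.5 - 0.5x = 66.5 + (1/6)x gives x* = 543 and P* = 157.
With the rebate, buyers effectively pay Pb = Ps − 16, where Ps is the price sellers receive.
On the curves, Pb = 428.5 - 0.5x and Ps = 66.5 + (1/6)x; the wedge Ps − Pb = 16 gives 66.5 + (1/6)x − (428.5 - 0.5x) = 16, so x' = 567.
Then Pb = 428.5 − 0.5·567 = 145 and Ps = 66.5 + (1/6)·567 = 161.
The subsidy expands output by 567 − 543 = 24 past the efficient level; on those units the gap between marginal cost and willingness to pay runs from 0 up to 16.
DWL = ½ × 16 × 24 = 192.

Deadweight loss = £192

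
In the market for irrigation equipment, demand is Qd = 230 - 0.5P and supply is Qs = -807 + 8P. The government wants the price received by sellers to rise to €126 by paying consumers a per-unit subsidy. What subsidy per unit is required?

Required subsidy s = €68 per unit

At a seller price of 126, quantity supplied is -807 + 8·126 = 201.
Buyers absorb 201 only when they pay Pb with 230 − 0.5·Pb = 201, i.e. Pb = 58.
s = Ps − Pb = 126 − 58 = 68.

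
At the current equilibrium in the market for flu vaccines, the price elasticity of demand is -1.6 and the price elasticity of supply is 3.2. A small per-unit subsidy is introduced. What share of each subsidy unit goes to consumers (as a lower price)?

Consumer share = 2/3

For a small subsidy around the equilibrium, the benefit split depends on the relative slopes, which at a point are proportional to the elasticities.
Buyer share = εs/(εs + |εd|) = 3.2/(3.2 + 1.6) = 2/3; seller share = |εd|/(εs + |εd|) = 1/3.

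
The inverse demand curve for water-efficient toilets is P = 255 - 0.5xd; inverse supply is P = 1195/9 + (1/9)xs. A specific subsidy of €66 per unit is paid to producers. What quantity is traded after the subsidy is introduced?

x' = 308

Pre-subsidy: 255 - 0.5x = 1195/9 + (1/9)x gives x* = 200 and P* = 155.
With the subsidy, sellers receive Ps = Pb + 66 for each unit, where Pb is the price buyers pay.
On the curves, Pb = 255 - 0.5x and Ps = 1195/9 + (1/9)x; the wedge Ps − Pb = 66 gives 1195/9 + (1/9)x − (255 - 0.5x) = 66, so x' = 308.
Then Pb = 255 − 0.5·308 = 101 and Ps = 1195/9 + (1/9)·308 = 167.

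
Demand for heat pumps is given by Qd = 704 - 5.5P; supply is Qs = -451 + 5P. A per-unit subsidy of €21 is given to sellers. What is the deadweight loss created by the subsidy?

Pre-subsidy: 704 - 5.5P = -451 + 5P gives P* = 110, Q* = 99.
With the subsidy, sellers receive Ps = Pb + 21 for each unit, where Pb is the price buyers pay.
Supply in terms of Pb becomes Qs = -451 + 5(Pb + 21) = -346 + 5Pb. Setting this equal to demand: 704 - 5.5Pb = -346 + 5Pb, so Pb = 100.
Sellers receive Ps = 100 + 21 = 121; Q' = 704 − 5.5·100 = 154.
The subsidy expands output by 154 − 99 = 55 past the efficient level; on those units the gap between marginal cost and willingness to pay runs from 0 up to 21.
DWL = ½ × 21 × 55 = 577.5.

Deadweight loss = €577.5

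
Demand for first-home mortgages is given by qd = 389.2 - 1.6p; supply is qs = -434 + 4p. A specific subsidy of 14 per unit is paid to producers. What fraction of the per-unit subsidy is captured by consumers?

Pre-subsidy: 389.2 - 1.6p = -434 + 4p gives p* = 147, q* = 154.
With the subsidy, sellers receive ps = pb + 14 for each unit, where pb is the price buyers pay.
Supply in terms of pb becomes qs = -434 + 4(pb + 14) = -378 + 4pb. Setting this equal to demand: 389.2 - 1.6pb = -378 + 4pb, so pb = 137.
Sellers receive ps = 137 + 14 = 151; q' = 389.2 − 1.6·137 = 170.
Buyers' price falls by p* − pb = 147 − 137 = 10; sellers' price rises by ps − p* = 151 − 147 = 4.
So consumers capture 10/14 = 5/7 of each unit of subsidy.

Consumer share = 5/7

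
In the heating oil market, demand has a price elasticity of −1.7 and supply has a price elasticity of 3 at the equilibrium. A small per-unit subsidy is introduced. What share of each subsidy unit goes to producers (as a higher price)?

For a small subsidy around the equilibrium, the benefit split depends on the relative slopes, which at a point are proportional to the elasticities.
Buyer share = εs/(εs + |εd|) = 3/(3 + 1.7) = 30/47; seller share = |εd|/(εs + |εd|) = 17/47.
So producers capture 17/47 of the subsidy.

Producer share = 17/47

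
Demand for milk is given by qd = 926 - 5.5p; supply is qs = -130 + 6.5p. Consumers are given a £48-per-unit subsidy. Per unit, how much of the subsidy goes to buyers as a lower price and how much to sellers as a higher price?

Buyers gain £26 per unit; sellers gain £22 per unit

Pre-subsidy: 926 - 5.5p = -130 + 6.5p gives p* = 88, q* = 442.
With the rebate, buyers effectively pay pb = ps − 48, where ps is the price sellers receive.
Demand in terms of ps becomes qd = 926 − 5.5(ps − 48) = 1190 - 5.5ps. Setting this equal to supply: 1190 - 5.5ps = -130 + 6.5ps, so ps = 110.
Buyers pay pb = 110 − 48 = 62; q' = -130 + 6.5·110 = 585.
Buyers' price falls by p* − pb = 88 − 62 = 26; sellers' price rises by ps − p* = 110 − 88 = 22.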